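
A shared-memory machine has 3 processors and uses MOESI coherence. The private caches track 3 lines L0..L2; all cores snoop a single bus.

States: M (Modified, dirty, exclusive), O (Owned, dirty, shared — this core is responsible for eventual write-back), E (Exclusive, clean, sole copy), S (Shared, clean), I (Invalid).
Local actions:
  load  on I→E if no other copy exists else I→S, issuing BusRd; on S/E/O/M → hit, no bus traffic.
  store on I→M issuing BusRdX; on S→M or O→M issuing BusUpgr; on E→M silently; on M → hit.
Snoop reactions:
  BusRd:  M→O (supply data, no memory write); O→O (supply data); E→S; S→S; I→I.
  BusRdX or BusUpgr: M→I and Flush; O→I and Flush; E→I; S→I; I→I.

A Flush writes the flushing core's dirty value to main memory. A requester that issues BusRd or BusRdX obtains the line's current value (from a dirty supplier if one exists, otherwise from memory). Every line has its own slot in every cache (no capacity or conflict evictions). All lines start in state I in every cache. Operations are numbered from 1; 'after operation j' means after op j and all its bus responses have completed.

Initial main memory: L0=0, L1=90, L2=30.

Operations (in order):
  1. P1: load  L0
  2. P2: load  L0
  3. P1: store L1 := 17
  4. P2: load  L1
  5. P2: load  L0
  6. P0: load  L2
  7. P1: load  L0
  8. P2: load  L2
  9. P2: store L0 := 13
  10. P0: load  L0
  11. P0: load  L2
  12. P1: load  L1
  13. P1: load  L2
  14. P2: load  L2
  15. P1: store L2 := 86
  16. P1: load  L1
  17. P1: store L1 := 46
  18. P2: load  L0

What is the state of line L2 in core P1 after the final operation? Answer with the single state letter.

state = M

  op1 P1: load  L0 → I/E/I on L0; bus BusRd; mem=0
  op2 P2: load  L0 → I/S/S on L0; bus BusRd; mem=0
  op3 P1: store L1 := 17 → I/M/I on L1; bus BusRdX; mem=90
  op4 P2: load  L1 → I/O/S on L1; bus BusRd; mem=90
  op5 P2: load  L0 → I/S/S on L0; bus (none); mem=0
  op6 P0: load  L2 → E/I/I on L2; bus BusRd; mem=30
  op7 P1: load  L0 → I/S/S on L0; bus (none); mem=0
  op8 P2: load  L2 → S/I/S on L2; bus BusRd; mem=30
  op9 P2: store L0 := 13 → I/I/M on L0; bus BusUpgr; mem=0
  op10 P0: load  L0 → S/I/O on L0; bus BusRd; mem=0
  op11 P0: load  L2 → S/I/S on L2; bus (none); mem=30
  op12 P1: load  L1 → I/O/S on L1; bus (none); mem=90
  op13 P1: load  L2 → S/S/S on L2; bus BusRd; mem=30
  op14 P2: load  L2 → S/S/S on L2; bus (none); mem=30
  op15 P1: store L2 := 86 → I/M/I on L2; bus BusUpgr; mem=30
  op16 P1: load  L1 → I/O/S on L1; bus (none); mem=90
  op17 P1: store L1 := 46 → I/M/I on L1; bus BusUpgr; mem=90
  op18 P2: load  L0 → S/I/O on L0; bus (none); mem=0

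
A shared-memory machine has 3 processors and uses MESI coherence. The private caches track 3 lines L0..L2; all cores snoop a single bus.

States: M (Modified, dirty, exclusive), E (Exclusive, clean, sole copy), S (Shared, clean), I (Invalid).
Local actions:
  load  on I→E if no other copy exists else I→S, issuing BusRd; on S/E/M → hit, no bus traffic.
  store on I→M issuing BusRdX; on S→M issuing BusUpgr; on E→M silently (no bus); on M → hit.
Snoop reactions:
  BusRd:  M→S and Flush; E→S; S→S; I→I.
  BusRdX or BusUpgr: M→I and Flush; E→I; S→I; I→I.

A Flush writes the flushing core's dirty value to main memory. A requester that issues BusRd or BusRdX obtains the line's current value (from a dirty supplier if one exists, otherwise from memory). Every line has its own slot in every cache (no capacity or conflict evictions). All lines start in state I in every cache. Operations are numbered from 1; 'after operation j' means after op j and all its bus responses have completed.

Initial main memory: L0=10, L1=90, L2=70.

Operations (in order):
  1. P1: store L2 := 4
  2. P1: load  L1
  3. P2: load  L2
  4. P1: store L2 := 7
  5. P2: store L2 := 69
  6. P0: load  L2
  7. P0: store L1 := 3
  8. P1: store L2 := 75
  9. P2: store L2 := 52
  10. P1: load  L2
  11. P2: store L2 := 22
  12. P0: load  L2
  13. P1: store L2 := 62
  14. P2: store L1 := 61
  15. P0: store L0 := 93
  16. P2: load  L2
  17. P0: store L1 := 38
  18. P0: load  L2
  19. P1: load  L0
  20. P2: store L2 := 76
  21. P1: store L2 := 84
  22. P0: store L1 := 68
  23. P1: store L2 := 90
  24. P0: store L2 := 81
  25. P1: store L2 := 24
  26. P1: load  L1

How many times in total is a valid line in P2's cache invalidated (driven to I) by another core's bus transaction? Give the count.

1. P1: store L2 := 4  bus=[BusRdX]  L2: P0=I P1=M P2=I  mem[L2]=70
2. P1: load  L1  bus=[BusRd]  L1: P0=I P1=E P2=I  mem[L1]=90
3. P2: load  L2  bus=[BusRd,Flush]  L2: P0=I P1=S P2=S  mem[L2]=4
4. P1: store L2 := 7  bus=[BusUpgr]  L2: P0=I P1=M P2=I  mem[L2]=4
5. P2: store L2 := 69  bus=[BusRdX,Flush]  L2: P0=I P1=I P2=M  mem[L2]=7
6. P0: load  L2  bus=[BusRd,Flush]  L2: P0=S P1=I P2=S  mem[L2]=69
7. P0: store L1 := 3  bus=[BusRdX]  L1: P0=M P1=I P2=I  mem[L1]=90
8. P1: store L2 := 75  bus=[BusRdX]  L2: P0=I P1=M P2=I  mem[L2]=69
9. P2: store L2 := 52  bus=[BusRdX,Flush]  L2: P0=I P1=I P2=M  mem[L2]=75
10. P1: load  L2  bus=[BusRd,Flush]  L2: P0=I P1=S P2=S  mem[L2]=52
11. P2: store L2 := 22  bus=[BusUpgr]  L2: P0=I P1=I P2=M  mem[L2]=52
12. P0: load  L2  bus=[BusRd,Flush]  L2: P0=S P1=I P2=S  mem[L2]=22
13. P1: store L2 := 62  bus=[BusRdX]  L2: P0=I P1=M P2=I  mem[L2]=22
14. P2: store L1 := 61  bus=[BusRdX,Flush]  L1: P0=I P1=I P2=M  mem[L1]=3
15. P0: store L0 := 93  bus=[BusRdX]  L0: P0=M P1=I P2=I  mem[L0]=10
16. P2: load  L2  bus=[BusRd,Flush]  L2: P0=I P1=S P2=S  mem[L2]=62
17. P0: store L1 := 38  bus=[BusRdX,Flush]  L1: P0=M P1=I P2=I  mem[L1]=61
18. P0: load  L2  bus=[BusRd]  L2: P0=S P1=S P2=S  mem[L2]=62
19. P1: load  L0  bus=[BusRd,Flush]  L0: P0=S P1=S P2=I  mem[L0]=93
20. P2: store L2 := 76  bus=[BusUpgr]  L2: P0=I P1=I P2=M  mem[L2]=62
21. P1: store L2 := 84  bus=[BusRdX,Flush]  L2: P0=I P1=M P2=I  mem[L2]=76
22. P0: store L1 := 68  bus=[-]  L1: P0=M P1=I P2=I  mem[L1]=61
23. P1: store L2 := 90  bus=[-]  L2: P0=I P1=M P2=I  mem[L2]=76
24. P0: store L2 := 81  bus=[BusRdX,Flush]  L2: P0=M P1=I P2=I  mem[L2]=90
25. P1: store L2 := 24  bus=[BusRdX,Flush]  L2: P0=I P1=M P2=I  mem[L2]=81
26. P1: load  L1  bus=[BusRd,Flush]  L1: P0=S P1=S P2=I  mem[L1]=68

invalidations = 5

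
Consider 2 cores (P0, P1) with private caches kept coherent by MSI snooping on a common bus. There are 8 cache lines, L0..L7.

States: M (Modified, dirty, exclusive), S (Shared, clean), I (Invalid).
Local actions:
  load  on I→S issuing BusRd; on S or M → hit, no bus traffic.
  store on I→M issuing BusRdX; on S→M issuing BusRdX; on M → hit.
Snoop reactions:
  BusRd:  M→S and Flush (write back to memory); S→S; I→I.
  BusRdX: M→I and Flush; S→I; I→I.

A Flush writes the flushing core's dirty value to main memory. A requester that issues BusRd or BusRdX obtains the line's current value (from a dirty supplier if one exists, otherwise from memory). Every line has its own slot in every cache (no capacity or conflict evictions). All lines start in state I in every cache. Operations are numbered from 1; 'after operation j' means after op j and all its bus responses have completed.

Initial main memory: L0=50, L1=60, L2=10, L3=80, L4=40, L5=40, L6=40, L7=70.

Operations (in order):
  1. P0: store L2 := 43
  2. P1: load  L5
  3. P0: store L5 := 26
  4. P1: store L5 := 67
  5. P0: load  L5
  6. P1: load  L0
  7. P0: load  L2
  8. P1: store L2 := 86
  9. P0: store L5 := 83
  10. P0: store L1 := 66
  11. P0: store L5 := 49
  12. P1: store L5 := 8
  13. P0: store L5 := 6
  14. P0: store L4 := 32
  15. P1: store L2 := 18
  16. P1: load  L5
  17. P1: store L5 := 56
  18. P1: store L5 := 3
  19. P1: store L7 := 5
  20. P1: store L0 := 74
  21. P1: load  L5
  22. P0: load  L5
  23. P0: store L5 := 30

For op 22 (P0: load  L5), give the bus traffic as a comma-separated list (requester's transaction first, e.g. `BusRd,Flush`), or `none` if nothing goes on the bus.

bus = BusRd,Flush

1. P0: store L2 := 43  bus=[BusRdX]  L2: P0=M P1=I  mem[L2]=10
2. P1: load  L5  bus=[BusRd]  L5: P0=I P1=S  mem[L5]=40
3. P0: store L5 := 26  bus=[BusRdX]  L5: P0=M P1=I  mem[L5]=40
4. P1: store L5 := 67  bus=[BusRdX,Flush]  L5: P0=I P1=M  mem[L5]=26
5. P0: load  L5  bus=[BusRd,Flush]  L5: P0=S P1=S  mem[L5]=67
6. P1: load  L0  bus=[BusRd]  L0: P0=I P1=S  mem[L0]=50
7. P0: load  L2  bus=[-]  L2: P0=M P1=I  mem[L2]=10
8. P1: store L2 := 86  bus=[BusRdX,Flush]  L2: P0=I P1=M  mem[L2]=43
9. P0: store L5 := 83  bus=[BusRdX]  L5: P0=M P1=I  mem[L5]=67
10. P0: store L1 := 66  bus=[BusRdX]  L1: P0=M P1=I  mem[L1]=60
11. P0: store L5 := 49  bus=[-]  L5: P0=M P1=I  mem[L5]=67
12. P1: store L5 := 8  bus=[BusRdX,Flush]  L5: P0=I P1=M  mem[L5]=49
13. P0: store L5 := 6  bus=[BusRdX,Flush]  L5: P0=M P1=I  mem[L5]=8
14. P0: store L4 := 32  bus=[BusRdX]  L4: P0=M P1=I  mem[L4]=40
15. P1: store L2 := 18  bus=[-]  L2: P0=I P1=M  mem[L2]=43
16. P1: load  L5  bus=[BusRd,Flush]  L5: P0=S P1=S  mem[L5]=6
17. P1: store L5 := 56  bus=[BusRdX]  L5: P0=I P1=M  mem[L5]=6
18. P1: store L5 := 3  bus=[-]  L5: P0=I P1=M  mem[L5]=6
19. P1: store L7 := 5  bus=[BusRdX]  L7: P0=I P1=M  mem[L7]=70
20. P1: store L0 := 74  bus=[BusRdX]  L0: P0=I P1=M  mem[L0]=50
21. P1: load  L5  bus=[-]  L5: P0=I P1=M  mem[L5]=6
22. P0: load  L5  bus=[BusRd,Flush]  L5: P0=S P1=S  mem[L5]=3
23. P0: store L5 := 30  bus=[BusRdX]  L5: P0=M P1=I  mem[L5]=3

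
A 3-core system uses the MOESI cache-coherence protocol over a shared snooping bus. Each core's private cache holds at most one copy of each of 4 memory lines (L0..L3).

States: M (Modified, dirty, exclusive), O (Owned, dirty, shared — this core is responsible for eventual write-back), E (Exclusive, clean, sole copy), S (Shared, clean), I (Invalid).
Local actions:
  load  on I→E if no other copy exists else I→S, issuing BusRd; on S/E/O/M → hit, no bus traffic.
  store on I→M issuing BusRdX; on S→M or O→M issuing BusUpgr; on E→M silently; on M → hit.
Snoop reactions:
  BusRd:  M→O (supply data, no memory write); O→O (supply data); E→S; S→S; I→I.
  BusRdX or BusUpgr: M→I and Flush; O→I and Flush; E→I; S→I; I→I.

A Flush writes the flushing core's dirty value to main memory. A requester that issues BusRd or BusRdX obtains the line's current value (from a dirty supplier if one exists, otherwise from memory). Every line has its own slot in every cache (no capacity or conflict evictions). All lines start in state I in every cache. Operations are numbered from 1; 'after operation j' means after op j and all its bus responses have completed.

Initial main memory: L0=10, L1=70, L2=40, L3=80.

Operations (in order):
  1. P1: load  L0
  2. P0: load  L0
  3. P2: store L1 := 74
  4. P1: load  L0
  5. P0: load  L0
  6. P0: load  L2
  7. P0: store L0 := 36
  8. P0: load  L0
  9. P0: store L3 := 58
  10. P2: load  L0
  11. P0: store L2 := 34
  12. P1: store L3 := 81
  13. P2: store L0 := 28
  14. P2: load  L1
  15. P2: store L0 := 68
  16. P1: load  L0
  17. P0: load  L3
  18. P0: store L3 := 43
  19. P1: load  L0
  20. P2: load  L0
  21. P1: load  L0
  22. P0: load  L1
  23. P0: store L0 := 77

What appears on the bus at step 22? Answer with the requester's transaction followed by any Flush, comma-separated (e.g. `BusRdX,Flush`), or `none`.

[1] P1: load  L0 | P0:I, P1:E(10), P2:I | bus: BusRd
[2] P0: load  L0 | P0:S(10), P1:S(10), P2:I | bus: BusRd
[3] P2: store L1 := 74 | P0:I, P1:I, P2:M(74) | bus: BusRdX
[4] P1: load  L0 | P0:S(10), P1:S(10), P2:I | bus: none
[5] P0: load  L0 | P0:S(10), P1:S(10), P2:I | bus: none
[6] P0: load  L2 | P0:E(40), P1:I, P2:I | bus: BusRd
[7] P0: store L0 := 36 | P0:M(36), P1:I, P2:I | bus: BusUpgr
[8] P0: load  L0 | P0:M(36), P1:I, P2:I | bus: none
[9] P0: store L3 := 58 | P0:M(58), P1:I, P2:I | bus: BusRdX
[10] P2: load  L0 | P0:O(36), P1:I, P2:S(36) | bus: BusRd
[11] P0: store L2 := 34 | P0:M(34), P1:I, P2:I | bus: none
[12] P1: store L3 := 81 | P0:I, P1:M(81), P2:I | bus: BusRdX,Flush
[13] P2: store L0 := 28 | P0:I, P1:I, P2:M(28) | bus: BusUpgr,Flush
[14] P2: load  L1 | P0:I, P1:I, P2:M(74) | bus: none
[15] P2: store L0 := 68 | P0:I, P1:I, P2:M(68) | bus: none
[16] P1: load  L0 | P0:I, P1:S(68), P2:O(68) | bus: BusRd
[17] P0: load  L3 | P0:S(81), P1:O(81), P2:I | bus: BusRd
[18] P0: store L3 := 43 | P0:M(43), P1:I, P2:I | bus: BusUpgr,Flush
[19] P1: load  L0 | P0:I, P1:S(68), P2:O(68) | bus: none
[20] P2: load  L0 | P0:I, P1:S(68), P2:O(68) | bus: none
[21] P1: load  L0 | P0:I, P1:S(68), P2:O(68) | bus: none
[22] P0: load  L1 | P0:S(74), P1:I, P2:O(74) | bus: BusRd
[23] P0: store L0 := 77 | P0:M(77), P1:I, P2:I | bus: BusRdX,Flush

bus = BusRd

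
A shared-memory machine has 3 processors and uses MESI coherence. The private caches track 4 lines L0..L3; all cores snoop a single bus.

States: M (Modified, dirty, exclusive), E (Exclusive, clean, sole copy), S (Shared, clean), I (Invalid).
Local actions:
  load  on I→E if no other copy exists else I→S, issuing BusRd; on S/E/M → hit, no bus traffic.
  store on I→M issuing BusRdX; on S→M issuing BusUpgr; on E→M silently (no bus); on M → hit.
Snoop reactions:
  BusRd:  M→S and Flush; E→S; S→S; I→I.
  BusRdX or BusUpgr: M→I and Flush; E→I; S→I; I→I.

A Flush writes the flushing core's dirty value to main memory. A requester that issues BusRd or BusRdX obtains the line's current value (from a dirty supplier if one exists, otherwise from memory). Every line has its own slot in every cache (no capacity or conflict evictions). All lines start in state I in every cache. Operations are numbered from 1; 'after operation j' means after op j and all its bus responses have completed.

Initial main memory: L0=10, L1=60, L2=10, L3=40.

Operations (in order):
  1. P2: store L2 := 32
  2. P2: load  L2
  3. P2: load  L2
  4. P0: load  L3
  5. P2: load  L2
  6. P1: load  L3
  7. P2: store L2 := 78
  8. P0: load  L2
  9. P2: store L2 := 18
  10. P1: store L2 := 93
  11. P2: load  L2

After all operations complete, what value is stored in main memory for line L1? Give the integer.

step 1: P2: store L2 := 32  ⟶  IIM  (L2)  txn=BusRdX  M[L2]=10
step 2: P2: load  L2  ⟶  IIM  (L2)  txn=∅  M[L2]=10
step 3: P2: load  L2  ⟶  IIM  (L2)  txn=∅  M[L2]=10
step 4: P0: load  L3  ⟶  EII  (L3)  txn=BusRd  M[L3]=40
step 5: P2: load  L2  ⟶  IIM  (L2)  txn=∅  M[L2]=10
step 6: P1: load  L3  ⟶  SSI  (L3)  txn=BusRd  M[L3]=40
step 7: P2: store L2 := 78  ⟶  IIM  (L2)  txn=∅  M[L2]=10
step 8: P0: load  L2  ⟶  SIS  (L2)  txn=BusRd+Flush  M[L2]=78
step 9: P2: store L2 := 18  ⟶  IIM  (L2)  txn=BusUpgr  M[L2]=78
step 10: P1: store L2 := 93  ⟶  IMI  (L2)  txn=BusRdX+Flush  M[L2]=18
step 11: P2: load  L2  ⟶  ISS  (L2)  txn=BusRd+Flush  M[L2]=93

memory[L1] = 60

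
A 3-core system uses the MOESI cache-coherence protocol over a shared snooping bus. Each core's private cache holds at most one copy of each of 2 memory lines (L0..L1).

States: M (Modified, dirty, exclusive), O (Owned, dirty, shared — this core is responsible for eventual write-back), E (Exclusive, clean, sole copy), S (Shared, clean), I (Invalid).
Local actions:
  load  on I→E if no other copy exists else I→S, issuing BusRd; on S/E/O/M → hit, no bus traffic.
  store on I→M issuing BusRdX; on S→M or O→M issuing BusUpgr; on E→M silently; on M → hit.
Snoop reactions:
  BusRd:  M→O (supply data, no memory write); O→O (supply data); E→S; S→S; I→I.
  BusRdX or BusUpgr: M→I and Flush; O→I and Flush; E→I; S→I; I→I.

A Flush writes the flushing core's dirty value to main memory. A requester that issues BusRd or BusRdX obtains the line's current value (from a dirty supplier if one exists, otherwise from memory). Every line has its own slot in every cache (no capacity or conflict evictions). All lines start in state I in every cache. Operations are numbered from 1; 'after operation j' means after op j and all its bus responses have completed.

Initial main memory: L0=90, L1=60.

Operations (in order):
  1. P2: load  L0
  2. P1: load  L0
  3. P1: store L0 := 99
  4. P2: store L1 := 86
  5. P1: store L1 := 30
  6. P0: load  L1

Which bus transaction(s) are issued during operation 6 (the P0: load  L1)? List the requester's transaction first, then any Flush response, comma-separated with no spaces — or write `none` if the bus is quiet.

bus = BusRd

[1] P2: load  L0 | P0:I, P1:I, P2:E(90) | bus: BusRd
[2] P1: load  L0 | P0:I, P1:S(90), P2:S(90) | bus: BusRd
[3] P1: store L0 := 99 | P0:I, P1:M(99), P2:I | bus: BusUpgr
[4] P2: store L1 := 86 | P0:I, P1:I, P2:M(86) | bus: BusRdX
[5] P1: store L1 := 30 | P0:I, P1:M(30), P2:I | bus: BusRdX,Flush
[6] P0: load  L1 | P0:S(30), P1:O(30), P2:I | bus: BusRd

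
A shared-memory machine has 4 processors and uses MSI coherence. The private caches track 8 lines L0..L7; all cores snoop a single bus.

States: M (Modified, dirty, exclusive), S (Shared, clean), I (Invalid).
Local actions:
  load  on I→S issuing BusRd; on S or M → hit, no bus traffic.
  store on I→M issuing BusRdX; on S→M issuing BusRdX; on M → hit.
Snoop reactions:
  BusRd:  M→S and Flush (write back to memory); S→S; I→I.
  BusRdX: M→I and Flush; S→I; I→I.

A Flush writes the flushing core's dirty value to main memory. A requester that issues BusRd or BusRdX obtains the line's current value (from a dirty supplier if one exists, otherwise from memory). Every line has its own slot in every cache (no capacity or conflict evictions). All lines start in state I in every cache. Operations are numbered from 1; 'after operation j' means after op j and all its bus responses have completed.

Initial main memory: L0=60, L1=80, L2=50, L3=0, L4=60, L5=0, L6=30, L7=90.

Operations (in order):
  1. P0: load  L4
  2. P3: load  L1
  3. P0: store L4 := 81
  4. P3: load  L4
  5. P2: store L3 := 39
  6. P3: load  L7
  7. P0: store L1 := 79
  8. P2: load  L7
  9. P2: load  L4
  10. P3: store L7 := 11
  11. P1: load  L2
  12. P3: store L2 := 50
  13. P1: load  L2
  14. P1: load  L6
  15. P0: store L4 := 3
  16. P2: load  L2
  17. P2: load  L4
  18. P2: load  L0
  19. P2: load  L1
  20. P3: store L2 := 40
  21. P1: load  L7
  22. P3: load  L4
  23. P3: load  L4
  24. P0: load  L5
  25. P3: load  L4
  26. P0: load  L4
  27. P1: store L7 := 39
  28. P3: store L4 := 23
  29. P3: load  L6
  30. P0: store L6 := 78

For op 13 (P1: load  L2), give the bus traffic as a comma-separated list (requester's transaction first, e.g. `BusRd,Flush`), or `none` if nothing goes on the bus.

[1] P0: load  L4 | P0:S(60), P1:I, P2:I, P3:I | bus: BusRd
[2] P3: load  L1 | P0:I, P1:I, P2:I, P3:S(80) | bus: BusRd
[3] P0: store L4 := 81 | P0:M(81), P1:I, P2:I, P3:I | bus: BusRdX
[4] P3: load  L4 | P0:S(81), P1:I, P2:I, P3:S(81) | bus: BusRd,Flush
[5] P2: store L3 := 39 | P0:I, P1:I, P2:M(39), P3:I | bus: BusRdX
[6] P3: load  L7 | P0:I, P1:I, P2:I, P3:S(90) | bus: BusRd
[7] P0: store L1 := 79 | P0:M(79), P1:I, P2:I, P3:I | bus: BusRdX
[8] P2: load  L7 | P0:I, P1:I, P2:S(90), P3:S(90) | bus: BusRd
[9] P2: load  L4 | P0:S(81), P1:I, P2:S(81), P3:S(81) | bus: BusRd
[10] P3: store L7 := 11 | P0:I, P1:I, P2:I, P3:M(11) | bus: BusRdX
[11] P1: load  L2 | P0:I, P1:S(50), P2:I, P3:I | bus: BusRd
[12] P3: store L2 := 50 | P0:I, P1:I, P2:I, P3:M(50) | bus: BusRdX
[13] P1: load  L2 | P0:I, P1:S(50), P2:I, P3:S(50) | bus: BusRd,Flush
[14] P1: load  L6 | P0:I, P1:S(30), P2:I, P3:I | bus: BusRd
[15] P0: store L4 := 3 | P0:M(3), P1:I, P2:I, P3:I | bus: BusRdX
[16] P2: load  L2 | P0:I, P1:S(50), P2:S(50), P3:S(50) | bus: BusRd
[17] P2: load  L4 | P0:S(3), P1:I, P2:S(3), P3:I | bus: BusRd,Flush
[18] P2: load  L0 | P0:I, P1:I, P2:S(60), P3:I | bus: BusRd
[19] P2: load  L1 | P0:S(79), P1:I, P2:S(79), P3:I | bus: BusRd,Flush
[20] P3: store L2 := 40 | P0:I, P1:I, P2:I, P3:M(40) | bus: BusRdX
[21] P1: load  L7 | P0:I, P1:S(11), P2:I, P3:S(11) | bus: BusRd,Flush
[22] P3: load  L4 | P0:S(3), P1:I, P2:S(3), P3:S(3) | bus: BusRd
[23] P3: load  L4 | P0:S(3), P1:I, P2:S(3), P3:S(3) | bus: none
[24] P0: load  L5 | P0:S(0), P1:I, P2:I, P3:I | bus: BusRd
[25] P3: load  L4 | P0:S(3), P1:I, P2:S(3), P3:S(3) | bus: none
[26] P0: load  L4 | P0:S(3), P1:I, P2:S(3), P3:S(3) | bus: none
[27] P1: store L7 := 39 | P0:I, P1:M(39), P2:I, P3:I | bus: BusRdX
[28] P3: store L4 := 23 | P0:I, P1:I, P2:I, P3:M(23) | bus: BusRdX
[29] P3: load  L6 | P0:I, P1:S(30), P2:I, P3:S(30) | bus: BusRd
[30] P0: store L6 := 78 | P0:M(78), P1:I, P2:I, P3:I | bus: BusRdX

bus = BusRd,Flush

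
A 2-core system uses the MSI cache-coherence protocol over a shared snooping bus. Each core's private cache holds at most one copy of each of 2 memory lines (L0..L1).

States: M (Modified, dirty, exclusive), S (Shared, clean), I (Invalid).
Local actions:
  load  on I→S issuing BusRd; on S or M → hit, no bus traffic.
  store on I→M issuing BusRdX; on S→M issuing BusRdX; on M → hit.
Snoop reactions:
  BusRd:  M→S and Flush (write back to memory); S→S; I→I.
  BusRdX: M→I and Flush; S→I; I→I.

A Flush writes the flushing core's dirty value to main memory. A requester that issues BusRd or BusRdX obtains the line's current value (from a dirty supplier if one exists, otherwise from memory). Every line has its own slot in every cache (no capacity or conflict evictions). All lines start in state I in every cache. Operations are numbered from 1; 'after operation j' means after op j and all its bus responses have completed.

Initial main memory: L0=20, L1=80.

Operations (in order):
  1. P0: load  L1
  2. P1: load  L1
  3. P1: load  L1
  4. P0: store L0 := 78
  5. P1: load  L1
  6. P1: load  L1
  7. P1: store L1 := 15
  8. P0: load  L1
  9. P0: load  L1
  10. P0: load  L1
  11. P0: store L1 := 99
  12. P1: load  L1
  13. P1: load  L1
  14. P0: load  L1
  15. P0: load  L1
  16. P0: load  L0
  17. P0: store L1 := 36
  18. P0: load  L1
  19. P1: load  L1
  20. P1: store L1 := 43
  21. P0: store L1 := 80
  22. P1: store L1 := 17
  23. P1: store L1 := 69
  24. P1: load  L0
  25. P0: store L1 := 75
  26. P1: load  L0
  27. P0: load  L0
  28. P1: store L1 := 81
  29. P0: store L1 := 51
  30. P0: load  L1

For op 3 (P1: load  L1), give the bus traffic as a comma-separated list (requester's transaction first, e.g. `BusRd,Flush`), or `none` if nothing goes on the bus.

bus = none

[1] P0: load  L1 | P0:S(80), P1:I | bus: BusRd
[2] P1: load  L1 | P0:S(80), P1:S(80) | bus: BusRd
[3] P1: load  L1 | P0:S(80), P1:S(80) | bus: none
[4] P0: store L0 := 78 | P0:M(78), P1:I | bus: BusRdX
[5] P1: load  L1 | P0:S(80), P1:S(80) | bus: none
[6] P1: load  L1 | P0:S(80), P1:S(80) | bus: none
[7] P1: store L1 := 15 | P0:I, P1:M(15) | bus: BusRdX
[8] P0: load  L1 | P0:S(15), P1:S(15) | bus: BusRd,Flush
[9] P0: load  L1 | P0:S(15), P1:S(15) | bus: none
[10] P0: load  L1 | P0:S(15), P1:S(15) | bus: none
[11] P0: store L1 := 99 | P0:M(99), P1:I | bus: BusRdX
[12] P1: load  L1 | P0:S(99), P1:S(99) | bus: BusRd,Flush
[13] P1: load  L1 | P0:S(99), P1:S(99) | bus: none
[14] P0: load  L1 | P0:S(99), P1:S(99) | bus: none
[15] P0: load  L1 | P0:S(99), P1:S(99) | bus: none
[16] P0: load  L0 | P0:M(78), P1:I | bus: none
[17] P0: store L1 := 36 | P0:M(36), P1:I | bus: BusRdX
[18] P0: load  L1 | P0:M(36), P1:I | bus: none
[19] P1: load  L1 | P0:S(36), P1:S(36) | bus: BusRd,Flush
[20] P1: store L1 := 43 | P0:I, P1:M(43) | bus: BusRdX
[21] P0: store L1 := 80 | P0:M(80), P1:I | bus: BusRdX,Flush
[22] P1: store L1 := 17 | P0:I, P1:M(17) | bus: BusRdX,Flush
[23] P1: store L1 := 69 | P0:I, P1:M(69) | bus: none
[24] P1: load  L0 | P0:S(78), P1:S(78) | bus: BusRd,Flush
[25] P0: store L1 := 75 | P0:M(75), P1:I | bus: BusRdX,Flush
[26] P1: load  L0 | P0:S(78), P1:S(78) | bus: none
[27] P0: load  L0 | P0:S(78), P1:S(78) | bus: none
[28] P1: store L1 := 81 | P0:I, P1:M(81) | bus: BusRdX,Flush
[29] P0: store L1 := 51 | P0:M(51), P1:I | bus: BusRdX,Flush
[30] P0: load  L1 | P0:M(51), P1:I | bus: none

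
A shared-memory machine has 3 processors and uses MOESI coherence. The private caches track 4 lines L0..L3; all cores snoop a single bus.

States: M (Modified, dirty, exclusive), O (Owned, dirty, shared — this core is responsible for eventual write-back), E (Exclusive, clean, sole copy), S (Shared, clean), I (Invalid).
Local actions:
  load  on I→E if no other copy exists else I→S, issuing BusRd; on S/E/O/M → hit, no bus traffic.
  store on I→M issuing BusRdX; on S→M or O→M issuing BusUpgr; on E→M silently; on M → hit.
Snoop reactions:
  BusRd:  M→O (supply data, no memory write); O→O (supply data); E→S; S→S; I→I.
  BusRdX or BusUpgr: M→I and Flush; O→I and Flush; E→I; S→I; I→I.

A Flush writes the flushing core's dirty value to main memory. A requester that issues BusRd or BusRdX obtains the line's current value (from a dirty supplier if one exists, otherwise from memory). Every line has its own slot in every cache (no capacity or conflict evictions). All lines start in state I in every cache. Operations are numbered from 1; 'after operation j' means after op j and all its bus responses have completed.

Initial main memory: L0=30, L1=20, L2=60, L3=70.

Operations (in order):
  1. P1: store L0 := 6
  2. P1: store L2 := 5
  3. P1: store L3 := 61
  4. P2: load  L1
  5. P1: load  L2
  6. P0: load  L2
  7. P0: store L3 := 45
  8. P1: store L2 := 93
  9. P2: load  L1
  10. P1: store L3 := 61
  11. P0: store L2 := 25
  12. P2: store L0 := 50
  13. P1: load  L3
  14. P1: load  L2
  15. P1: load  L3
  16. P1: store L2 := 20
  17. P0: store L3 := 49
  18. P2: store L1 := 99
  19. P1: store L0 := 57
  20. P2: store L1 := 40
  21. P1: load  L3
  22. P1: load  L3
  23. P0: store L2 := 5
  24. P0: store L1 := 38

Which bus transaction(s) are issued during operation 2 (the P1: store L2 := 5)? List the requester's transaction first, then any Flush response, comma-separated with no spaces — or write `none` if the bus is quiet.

bus = BusRdX

[1] P1: store L0 := 6 | P0:I, P1:M(6), P2:I | bus: BusRdX
[2] P1: store L2 := 5 | P0:I, P1:M(5), P2:I | bus: BusRdX
[3] P1: store L3 := 61 | P0:I, P1:M(61), P2:I | bus: BusRdX
[4] P2: load  L1 | P0:I, P1:I, P2:E(20) | bus: BusRd
[5] P1: load  L2 | P0:I, P1:M(5), P2:I | bus: none
[6] P0: load  L2 | P0:S(5), P1:O(5), P2:I | bus: BusRd
[7] P0: store L3 := 45 | P0:M(45), P1:I, P2:I | bus: BusRdX,Flush
[8] P1: store L2 := 93 | P0:I, P1:M(93), P2:I | bus: BusUpgr
[9] P2: load  L1 | P0:I, P1:I, P2:E(20) | bus: none
[10] P1: store L3 := 61 | P0:I, P1:M(61), P2:I | bus: BusRdX,Flush
[11] P0: store L2 := 25 | P0:M(25), P1:I, P2:I | bus: BusRdX,Flush
[12] P2: store L0 := 50 | P0:I, P1:I, P2:M(50) | bus: BusRdX,Flush
[13] P1: load  L3 | P0:I, P1:M(61), P2:I | bus: none
[14] P1: load  L2 | P0:O(25), P1:S(25), P2:I | bus: BusRd
[15] P1: load  L3 | P0:I, P1:M(61), P2:I | bus: none
[16] P1: store L2 := 20 | P0:I, P1:M(20), P2:I | bus: BusUpgr,Flush
[17] P0: store L3 := 49 | P0:M(49), P1:I, P2:I | bus: BusRdX,Flush
[18] P2: store L1 := 99 | P0:I, P1:I, P2:M(99) | bus: none
[19] P1: store L0 := 57 | P0:I, P1:M(57), P2:I | bus: BusRdX,Flush
[20] P2: store L1 := 40 | P0:I, P1:I, P2:M(40) | bus: none
[21] P1: load  L3 | P0:O(49), P1:S(49), P2:I | bus: BusRd
[22] P1: load  L3 | P0:O(49), P1:S(49), P2:I | bus: none
[23] P0: store L2 := 5 | P0:M(5), P1:I, P2:I | bus: BusRdX,Flush
[24] P0: store L1 := 38 | P0:M(38), P1:I, P2:I | bus: BusRdX,Flush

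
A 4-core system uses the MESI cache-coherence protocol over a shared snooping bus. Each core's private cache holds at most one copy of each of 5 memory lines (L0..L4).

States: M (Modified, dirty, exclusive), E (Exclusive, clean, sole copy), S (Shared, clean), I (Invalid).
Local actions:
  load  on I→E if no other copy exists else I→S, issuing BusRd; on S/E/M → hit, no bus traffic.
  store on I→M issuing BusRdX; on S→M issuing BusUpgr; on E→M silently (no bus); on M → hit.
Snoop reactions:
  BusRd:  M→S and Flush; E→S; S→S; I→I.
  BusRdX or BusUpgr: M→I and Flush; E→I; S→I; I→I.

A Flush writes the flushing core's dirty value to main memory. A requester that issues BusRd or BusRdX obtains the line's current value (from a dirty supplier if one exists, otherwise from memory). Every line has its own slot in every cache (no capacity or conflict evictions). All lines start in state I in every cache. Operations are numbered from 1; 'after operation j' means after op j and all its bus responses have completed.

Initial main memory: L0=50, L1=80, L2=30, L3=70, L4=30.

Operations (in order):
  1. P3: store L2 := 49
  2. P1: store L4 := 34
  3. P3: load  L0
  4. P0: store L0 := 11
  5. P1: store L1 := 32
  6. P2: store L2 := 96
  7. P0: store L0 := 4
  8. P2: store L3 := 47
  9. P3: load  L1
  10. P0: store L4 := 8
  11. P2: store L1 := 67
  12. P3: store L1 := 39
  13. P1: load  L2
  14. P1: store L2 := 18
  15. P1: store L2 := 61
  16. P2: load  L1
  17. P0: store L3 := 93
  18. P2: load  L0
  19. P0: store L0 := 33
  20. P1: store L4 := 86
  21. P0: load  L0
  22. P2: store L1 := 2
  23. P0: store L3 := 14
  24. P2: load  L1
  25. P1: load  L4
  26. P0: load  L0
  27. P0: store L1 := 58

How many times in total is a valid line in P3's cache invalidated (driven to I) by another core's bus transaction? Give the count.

step 1: P3: store L2 := 49  ⟶  IIIM  (L2)  txn=BusRdX  M[L2]=30
step 2: P1: store L4 := 34  ⟶  IMII  (L4)  txn=BusRdX  M[L4]=30
step 3: P3: load  L0  ⟶  IIIE  (L0)  txn=BusRd  M[L0]=50
step 4: P0: store L0 := 11  ⟶  MIII  (L0)  txn=BusRdX  M[L0]=50
step 5: P1: store L1 := 32  ⟶  IMII  (L1)  txn=BusRdX  M[L1]=80
step 6: P2: store L2 := 96  ⟶  IIMI  (L2)  txn=BusRdX+Flush  M[L2]=49
step 7: P0: store L0 := 4  ⟶  MIII  (L0)  txn=∅  M[L0]=50
step 8: P2: store L3 := 47  ⟶  IIMI  (L3)  txn=BusRdX  M[L3]=70
step 9: P3: load  L1  ⟶  ISIS  (L1)  txn=BusRd+Flush  M[L1]=32
step 10: P0: store L4 := 8  ⟶  MIII  (L4)  txn=BusRdX+Flush  M[L4]=34
step 11: P2: store L1 := 67  ⟶  IIMI  (L1)  txn=BusRdX  M[L1]=32
step 12: P3: store L1 := 39  ⟶  IIIM  (L1)  txn=BusRdX+Flush  M[L1]=67
step 13: P1: load  L2  ⟶  ISSI  (L2)  txn=BusRd+Flush  M[L2]=96
step 14: P1: store L2 := 18  ⟶  IMII  (L2)  txn=BusUpgr  M[L2]=96
step 15: P1: store L2 := 61  ⟶  IMII  (L2)  txn=∅  M[L2]=96
step 16: P2: load  L1  ⟶  IISS  (L1)  txn=BusRd+Flush  M[L1]=39
step 17: P0: store L3 := 93  ⟶  MIII  (L3)  txn=BusRdX+Flush  M[L3]=47
step 18: P2: load  L0  ⟶  SISI  (L0)  txn=BusRd+Flush  M[L0]=4
step 19: P0: store L0 := 33  ⟶  MIII  (L0)  txn=BusUpgr  M[L0]=4
step 20: P1: store L4 := 86  ⟶  IMII  (L4)  txn=BusRdX+Flush  M[L4]=8
step 21: P0: load  L0  ⟶  MIII  (L0)  txn=∅  M[L0]=4
step 22: P2: store L1 := 2  ⟶  IIMI  (L1)  txn=BusUpgr  M[L1]=39
step 23: P0: store L3 := 14  ⟶  MIII  (L3)  txn=∅  M[L3]=47
step 24: P2: load  L1  ⟶  IIMI  (L1)  txn=∅  M[L1]=39
step 25: P1: load  L4  ⟶  IMII  (L4)  txn=∅  M[L4]=8
step 26: P0: load  L0  ⟶  MIII  (L0)  txn=∅  M[L0]=4
step 27: P0: store L1 := 58  ⟶  MIII  (L1)  txn=BusRdX+Flush  M[L1]=2

invalidations = 4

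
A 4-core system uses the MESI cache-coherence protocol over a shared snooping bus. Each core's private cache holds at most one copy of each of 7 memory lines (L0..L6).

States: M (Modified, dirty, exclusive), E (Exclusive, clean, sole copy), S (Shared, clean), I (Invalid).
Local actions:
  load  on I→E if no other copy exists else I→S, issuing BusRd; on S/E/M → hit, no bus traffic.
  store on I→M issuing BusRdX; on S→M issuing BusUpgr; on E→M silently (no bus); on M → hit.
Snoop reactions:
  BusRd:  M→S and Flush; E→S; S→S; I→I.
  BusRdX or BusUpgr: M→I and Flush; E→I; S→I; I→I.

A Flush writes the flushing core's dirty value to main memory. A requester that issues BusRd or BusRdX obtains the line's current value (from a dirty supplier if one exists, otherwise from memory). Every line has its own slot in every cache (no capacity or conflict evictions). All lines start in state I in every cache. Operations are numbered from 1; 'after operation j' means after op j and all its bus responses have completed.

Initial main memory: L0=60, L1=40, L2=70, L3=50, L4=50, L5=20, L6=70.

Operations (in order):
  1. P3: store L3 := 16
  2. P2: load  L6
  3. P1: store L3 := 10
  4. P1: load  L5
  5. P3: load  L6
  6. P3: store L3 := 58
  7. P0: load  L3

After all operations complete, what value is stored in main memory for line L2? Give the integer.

memory[L2] = 70

step 1: P3: store L3 := 16  ⟶  IIIM  (L3)  txn=BusRdX  M[L3]=50
step 2: P2: load  L6  ⟶  IIEI  (L6)  txn=BusRd  M[L6]=70
step 3: P1: store L3 := 10  ⟶  IMII  (L3)  txn=BusRdX+Flush  M[L3]=16
step 4: P1: load  L5  ⟶  IEII  (L5)  txn=BusRd  M[L5]=20
step 5: P3: load  L6  ⟶  IISS  (L6)  txn=BusRd  M[L6]=70
step 6: P3: store L3 := 58  ⟶  IIIM  (L3)  txn=BusRdX+Flush  M[L3]=10
step 7: P0: load  L3  ⟶  SIIS  (L3)  txn=BusRd+Flush  M[L3]=58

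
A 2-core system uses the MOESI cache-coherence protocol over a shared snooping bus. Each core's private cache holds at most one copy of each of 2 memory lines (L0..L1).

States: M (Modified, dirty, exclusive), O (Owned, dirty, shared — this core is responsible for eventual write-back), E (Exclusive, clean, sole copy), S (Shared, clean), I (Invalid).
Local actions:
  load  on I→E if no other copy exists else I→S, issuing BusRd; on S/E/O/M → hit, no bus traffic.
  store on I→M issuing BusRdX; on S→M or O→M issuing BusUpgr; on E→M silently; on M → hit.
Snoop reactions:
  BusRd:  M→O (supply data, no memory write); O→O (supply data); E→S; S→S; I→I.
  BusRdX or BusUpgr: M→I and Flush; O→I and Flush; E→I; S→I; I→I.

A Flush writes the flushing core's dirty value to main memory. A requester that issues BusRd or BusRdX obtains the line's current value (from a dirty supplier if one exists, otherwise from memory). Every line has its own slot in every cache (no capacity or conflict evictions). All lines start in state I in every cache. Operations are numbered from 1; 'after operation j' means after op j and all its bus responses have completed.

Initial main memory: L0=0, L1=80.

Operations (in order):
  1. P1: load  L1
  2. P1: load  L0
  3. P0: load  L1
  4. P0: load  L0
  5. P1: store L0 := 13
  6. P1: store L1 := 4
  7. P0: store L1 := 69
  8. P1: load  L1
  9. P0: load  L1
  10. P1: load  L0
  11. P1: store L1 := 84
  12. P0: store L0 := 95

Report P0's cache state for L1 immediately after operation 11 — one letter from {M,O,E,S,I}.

state = I

[1] P1: load  L1 | P0:I, P1:E(80) | bus: BusRd
[2] P1: load  L0 | P0:I, P1:E(0) | bus: BusRd
[3] P0: load  L1 | P0:S(80), P1:S(80) | bus: BusRd
[4] P0: load  L0 | P0:S(0), P1:S(0) | bus: BusRd
[5] P1: store L0 := 13 | P0:I, P1:M(13) | bus: BusUpgr
[6] P1: store L1 := 4 | P0:I, P1:M(4) | bus: BusUpgr
[7] P0: store L1 := 69 | P0:M(69), P1:I | bus: BusRdX,Flush
[8] P1: load  L1 | P0:O(69), P1:S(69) | bus: BusRd
[9] P0: load  L1 | P0:O(69), P1:S(69) | bus: none
[10] P1: load  L0 | P0:I, P1:M(13) | bus: none
[11] P1: store L1 := 84 | P0:I, P1:M(84) | bus: BusUpgr,Flush
[12] P0: store L0 := 95 | P0:M(95), P1:I | bus: BusRdX,Flush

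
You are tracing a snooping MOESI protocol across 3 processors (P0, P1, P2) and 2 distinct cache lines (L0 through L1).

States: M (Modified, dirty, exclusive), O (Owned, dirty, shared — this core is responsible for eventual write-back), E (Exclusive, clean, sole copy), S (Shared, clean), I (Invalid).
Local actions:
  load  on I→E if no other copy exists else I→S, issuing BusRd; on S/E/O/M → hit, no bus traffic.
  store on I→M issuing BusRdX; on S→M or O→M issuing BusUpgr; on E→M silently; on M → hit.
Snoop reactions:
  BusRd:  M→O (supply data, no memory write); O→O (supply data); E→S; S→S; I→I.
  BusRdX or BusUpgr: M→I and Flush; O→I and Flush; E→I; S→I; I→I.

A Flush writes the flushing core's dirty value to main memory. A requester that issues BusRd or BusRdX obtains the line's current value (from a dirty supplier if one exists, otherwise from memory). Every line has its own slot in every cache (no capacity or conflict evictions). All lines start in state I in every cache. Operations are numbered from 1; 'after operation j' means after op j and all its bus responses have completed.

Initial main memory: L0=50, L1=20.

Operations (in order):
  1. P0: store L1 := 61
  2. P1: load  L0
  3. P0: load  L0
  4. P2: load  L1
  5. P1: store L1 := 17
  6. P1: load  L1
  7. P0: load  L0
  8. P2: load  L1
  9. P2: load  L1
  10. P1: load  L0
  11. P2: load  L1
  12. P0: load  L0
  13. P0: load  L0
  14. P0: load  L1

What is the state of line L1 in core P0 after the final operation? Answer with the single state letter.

state = S

1. P0: store L1 := 61  bus=[BusRdX]  L1: P0=M P1=I P2=I  mem[L1]=20
2. P1: load  L0  bus=[BusRd]  L0: P0=I P1=E P2=I  mem[L0]=50
3. P0: load  L0  bus=[BusRd]  L0: P0=S P1=S P2=I  mem[L0]=50
4. P2: load  L1  bus=[BusRd]  L1: P0=O P1=I P2=S  mem[L1]=20
5. P1: store L1 := 17  bus=[BusRdX,Flush]  L1: P0=I P1=M P2=I  mem[L1]=61
6. P1: load  L1  bus=[-]  L1: P0=I P1=M P2=I  mem[L1]=61
7. P0: load  L0  bus=[-]  L0: P0=S P1=S P2=I  mem[L0]=50
8. P2: load  L1  bus=[BusRd]  L1: P0=I P1=O P2=S  mem[L1]=61
9. P2: load  L1  bus=[-]  L1: P0=I P1=O P2=S  mem[L1]=61
10. P1: load  L0  bus=[-]  L0: P0=S P1=S P2=I  mem[L0]=50
11. P2: load  L1  bus=[-]  L1: P0=I P1=O P2=S  mem[L1]=61
12. P0: load  L0  bus=[-]  L0: P0=S P1=S P2=I  mem[L0]=50
13. P0: load  L0  bus=[-]  L0: P0=S P1=S P2=I  mem[L0]=50
14. P0: load  L1  bus=[BusRd]  L1: P0=S P1=O P2=S  mem[L1]=61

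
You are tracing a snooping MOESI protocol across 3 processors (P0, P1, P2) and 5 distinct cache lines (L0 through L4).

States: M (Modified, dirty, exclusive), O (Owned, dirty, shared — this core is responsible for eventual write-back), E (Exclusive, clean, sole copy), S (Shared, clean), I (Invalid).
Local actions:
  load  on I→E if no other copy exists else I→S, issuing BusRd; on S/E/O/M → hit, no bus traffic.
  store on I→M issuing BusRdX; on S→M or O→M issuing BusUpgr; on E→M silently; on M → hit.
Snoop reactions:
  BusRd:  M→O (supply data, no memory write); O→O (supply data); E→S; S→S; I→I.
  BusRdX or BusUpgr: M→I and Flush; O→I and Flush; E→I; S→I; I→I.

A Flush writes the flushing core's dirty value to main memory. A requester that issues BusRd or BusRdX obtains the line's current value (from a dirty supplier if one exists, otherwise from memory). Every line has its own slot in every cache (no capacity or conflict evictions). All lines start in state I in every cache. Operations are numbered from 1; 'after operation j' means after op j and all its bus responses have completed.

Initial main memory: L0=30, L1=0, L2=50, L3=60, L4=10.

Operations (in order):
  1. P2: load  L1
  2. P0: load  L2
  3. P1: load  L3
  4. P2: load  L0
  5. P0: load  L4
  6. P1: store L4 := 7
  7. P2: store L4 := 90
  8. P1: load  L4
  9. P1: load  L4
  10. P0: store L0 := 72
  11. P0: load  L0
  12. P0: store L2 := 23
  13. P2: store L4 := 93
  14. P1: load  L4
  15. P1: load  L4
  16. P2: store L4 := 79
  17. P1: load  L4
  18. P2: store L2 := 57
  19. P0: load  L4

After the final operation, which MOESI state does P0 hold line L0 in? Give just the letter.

state = M

1. P2: load  L1  bus=[BusRd]  L1: P0=I P1=I P2=E  mem[L1]=0
2. P0: load  L2  bus=[BusRd]  L2: P0=E P1=I P2=I  mem[L2]=50
3. P1: load  L3  bus=[BusRd]  L3: P0=I P1=E P2=I  mem[L3]=60
4. P2: load  L0  bus=[BusRd]  L0: P0=I P1=I P2=E  mem[L0]=30
5. P0: load  L4  bus=[BusRd]  L4: P0=E P1=I P2=I  mem[L4]=10
6. P1: store L4 := 7  bus=[BusRdX]  L4: P0=I P1=M P2=I  mem[L4]=10
7. P2: store L4 := 90  bus=[BusRdX,Flush]  L4: P0=I P1=I P2=M  mem[L4]=7
8. P1: load  L4  bus=[BusRd]  L4: P0=I P1=S P2=O  mem[L4]=7
9. P1: load  L4  bus=[-]  L4: P0=I P1=S P2=O  mem[L4]=7
10. P0: store L0 := 72  bus=[BusRdX]  L0: P0=M P1=I P2=I  mem[L0]=30
11. P0: load  L0  bus=[-]  L0: P0=M P1=I P2=I  mem[L0]=30
12. P0: store L2 := 23  bus=[-]  L2: P0=M P1=I P2=I  mem[L2]=50
13. P2: store L4 := 93  bus=[BusUpgr]  L4: P0=I P1=I P2=M  mem[L4]=7
14. P1: load  L4  bus=[BusRd]  L4: P0=I P1=S P2=O  mem[L4]=7
15. P1: load  L4  bus=[-]  L4: P0=I P1=S P2=O  mem[L4]=7
16. P2: store L4 := 79  bus=[BusUpgr]  L4: P0=I P1=I P2=M  mem[L4]=7
17. P1: load  L4  bus=[BusRd]  L4: P0=I P1=S P2=O  mem[L4]=7
18. P2: store L2 := 57  bus=[BusRdX,Flush]  L2: P0=I P1=I P2=M  mem[L2]=23
19. P0: load  L4  bus=[BusRd]  L4: P0=S P1=S P2=O  mem[L4]=7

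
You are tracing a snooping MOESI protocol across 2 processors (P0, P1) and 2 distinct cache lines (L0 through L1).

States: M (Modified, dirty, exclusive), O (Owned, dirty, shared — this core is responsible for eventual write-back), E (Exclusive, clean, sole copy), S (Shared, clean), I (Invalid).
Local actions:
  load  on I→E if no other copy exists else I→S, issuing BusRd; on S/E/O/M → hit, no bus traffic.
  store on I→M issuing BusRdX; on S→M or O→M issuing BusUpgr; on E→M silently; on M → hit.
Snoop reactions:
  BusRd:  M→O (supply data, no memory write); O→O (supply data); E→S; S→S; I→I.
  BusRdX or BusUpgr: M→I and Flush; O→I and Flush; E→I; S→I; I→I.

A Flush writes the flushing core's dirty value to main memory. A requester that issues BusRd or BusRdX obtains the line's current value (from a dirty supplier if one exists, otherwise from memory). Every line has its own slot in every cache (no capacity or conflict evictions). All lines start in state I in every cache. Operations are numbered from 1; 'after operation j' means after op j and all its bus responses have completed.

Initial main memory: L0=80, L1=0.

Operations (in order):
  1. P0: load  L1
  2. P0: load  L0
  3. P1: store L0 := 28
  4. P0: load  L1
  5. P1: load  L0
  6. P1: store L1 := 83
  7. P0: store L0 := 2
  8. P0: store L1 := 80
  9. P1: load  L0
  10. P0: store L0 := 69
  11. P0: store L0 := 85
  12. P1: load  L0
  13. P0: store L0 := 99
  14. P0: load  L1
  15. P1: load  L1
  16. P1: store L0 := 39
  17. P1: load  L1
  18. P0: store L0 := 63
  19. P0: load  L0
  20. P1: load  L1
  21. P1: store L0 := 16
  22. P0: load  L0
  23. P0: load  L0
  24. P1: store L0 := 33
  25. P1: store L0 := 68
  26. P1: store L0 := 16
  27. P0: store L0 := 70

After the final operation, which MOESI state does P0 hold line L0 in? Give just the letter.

[1] P0: load  L1 | P0:E(0), P1:I | bus: BusRd
[2] P0: load  L0 | P0:E(80), P1:I | bus: BusRd
[3] P1: store L0 := 28 | P0:I, P1:M(28) | bus: BusRdX
[4] P0: load  L1 | P0:E(0), P1:I | bus: none
[5] P1: load  L0 | P0:I, P1:M(28) | bus: none
[6] P1: store L1 := 83 | P0:I, P1:M(83) | bus: BusRdX
[7] P0: store L0 := 2 | P0:M(2), P1:I | bus: BusRdX,Flush
[8] P0: store L1 := 80 | P0:M(80), P1:I | bus: BusRdX,Flush
[9] P1: load  L0 | P0:O(2), P1:S(2) | bus: BusRd
[10] P0: store L0 := 69 | P0:M(69), P1:I | bus: BusUpgr
[11] P0: store L0 := 85 | P0:M(85), P1:I | bus: none
[12] P1: load  L0 | P0:O(85), P1:S(85) | bus: BusRd
[13] P0: store L0 := 99 | P0:M(99), P1:I | bus: BusUpgr
[14] P0: load  L1 | P0:M(80), P1:I | bus: none
[15] P1: load  L1 | P0:O(80), P1:S(80) | bus: BusRd
[16] P1: store L0 := 39 | P0:I, P1:M(39) | bus: BusRdX,Flush
[17] P1: load  L1 | P0:O(80), P1:S(80) | bus: none
[18] P0: store L0 := 63 | P0:M(63), P1:I | bus: BusRdX,Flush
[19] P0: load  L0 | P0:M(63), P1:I | bus: none
[20] P1: load  L1 | P0:O(80), P1:S(80) | bus: none
[21] P1: store L0 := 16 | P0:I, P1:M(16) | bus: BusRdX,Flush
[22] P0: load  L0 | P0:S(16), P1:O(16) | bus: BusRd
[23] P0: load  L0 | P0:S(16), P1:O(16) | bus: none
[24] P1: store L0 := 33 | P0:I, P1:M(33) | bus: BusUpgr
[25] P1: store L0 := 68 | P0:I, P1:M(68) | bus: none
[26] P1: store L0 := 16 | P0:I, P1:M(16) | bus: none
[27] P0: store L0 := 70 | P0:M(70), P1:I | bus: BusRdX,Flush

state = M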